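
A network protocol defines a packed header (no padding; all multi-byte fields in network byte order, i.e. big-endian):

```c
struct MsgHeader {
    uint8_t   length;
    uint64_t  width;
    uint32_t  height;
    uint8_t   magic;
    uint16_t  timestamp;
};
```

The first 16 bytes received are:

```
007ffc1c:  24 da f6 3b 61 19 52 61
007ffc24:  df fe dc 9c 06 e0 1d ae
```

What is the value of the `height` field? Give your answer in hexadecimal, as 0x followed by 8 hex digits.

0xFEDC9C06

`height` follows `length` (1 B), `width` (8 B), so it starts at offset 1 + 8 = 9 and occupies 4 bytes.
Bytes at offsets 9..12: FE DC 9C 06.
Big-endian: lowest address holds the most-significant byte.
The bytes are already most-significant first: 0xFEDC9C06.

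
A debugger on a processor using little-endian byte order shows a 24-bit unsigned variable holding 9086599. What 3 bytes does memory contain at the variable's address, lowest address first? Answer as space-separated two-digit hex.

87 A6 8A

9086599 in hexadecimal, padded to 24 bits, is 0x8AA687.
Split into bytes (most-significant first): 8A A6 87.
In little-endian order the low byte comes first in memory.
So at ascending addresses the bytes are 87 A6 8A.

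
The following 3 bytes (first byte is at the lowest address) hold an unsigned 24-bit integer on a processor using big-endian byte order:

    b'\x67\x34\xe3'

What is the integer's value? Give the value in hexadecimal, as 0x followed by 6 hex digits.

Big-endian stores the most-significant byte at the lowest address.
The bytes are already most-significant first: 0x6734E3.

0x6734E3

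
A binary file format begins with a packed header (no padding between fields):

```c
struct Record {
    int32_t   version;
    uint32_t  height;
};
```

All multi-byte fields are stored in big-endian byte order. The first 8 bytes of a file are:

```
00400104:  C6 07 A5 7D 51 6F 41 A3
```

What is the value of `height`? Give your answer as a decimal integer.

1366245795

`height` follows `version` (4 bytes), so it starts at byte offset 4 and occupies 4 bytes.
Bytes at offsets 4..7: 51 6F 41 A3.
Big-endian: lowest address holds the most-significant byte.
The bytes are already most-significant first: 0x516F41A3.
0x516F41A3 = 1366245795.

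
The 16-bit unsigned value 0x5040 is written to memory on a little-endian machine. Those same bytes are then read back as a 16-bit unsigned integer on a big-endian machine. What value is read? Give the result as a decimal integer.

Stored little-endian, the bytes at ascending addresses are 40 50.
Read back as big-endian, the last byte is least significant, giving 0x4050.
0x4050 = 16464.

16464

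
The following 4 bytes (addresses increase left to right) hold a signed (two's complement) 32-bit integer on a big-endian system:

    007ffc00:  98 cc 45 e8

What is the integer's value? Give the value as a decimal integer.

Big-endian: lowest address holds the most-significant byte.
The bytes are already most-significant first: 0x98CC45E8.
Top bit is set, so as a signed 32-bit value this is 0x98CC45E8 − 2^32 = -1731443224.

-1731443224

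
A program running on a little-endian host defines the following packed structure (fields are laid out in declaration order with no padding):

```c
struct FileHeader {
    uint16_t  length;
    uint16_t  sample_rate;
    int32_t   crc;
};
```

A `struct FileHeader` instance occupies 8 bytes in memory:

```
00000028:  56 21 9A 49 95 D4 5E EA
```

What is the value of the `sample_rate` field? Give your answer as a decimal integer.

`sample_rate` follows `length` (2 bytes), so it starts at byte offset 2 and occupies 2 bytes.
Bytes at offsets 2..3: 9A 49.
Little-endian: lowest address holds the least-significant byte.
Reassemble most-significant byte first: 49 9A → 0x499A.
0x499A = 18842.

18842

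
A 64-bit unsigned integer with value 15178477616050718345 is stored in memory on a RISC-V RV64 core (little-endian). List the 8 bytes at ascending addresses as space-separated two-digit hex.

89 C6 EB 07 F9 C8 A4 D2

15178477616050718345 in hexadecimal, padded to 64 bits, is 0xD2A4C8F907EBC689.
Split into bytes (most-significant first): D2 A4 C8 F9 07 EB C6 89.
Little-endian stores the least-significant byte at the lowest address.
So at ascending addresses the bytes are 89 C6 EB 07 F9 C8 A4 D2.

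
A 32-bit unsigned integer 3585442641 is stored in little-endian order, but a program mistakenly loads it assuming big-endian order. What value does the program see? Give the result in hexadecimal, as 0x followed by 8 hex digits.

3585442641 in 32-bit hexadecimal is 0xD5B58351.
Stored little-endian, the bytes at ascending addresses are 51 83 B5 D5.
Read back as big-endian, the last byte is least significant, giving 0x5183B5D5.

0x5183B5D5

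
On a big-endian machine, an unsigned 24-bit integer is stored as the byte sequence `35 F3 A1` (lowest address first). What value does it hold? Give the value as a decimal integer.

3535777

Big-endian: lowest address holds the most-significant byte.
The bytes are already most-significant first: 0x35F3A1.
0x35F3A1 = 3535777.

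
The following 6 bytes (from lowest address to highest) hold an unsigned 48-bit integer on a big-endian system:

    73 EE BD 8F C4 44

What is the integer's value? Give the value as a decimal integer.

Big-endian stores the most-significant byte at the lowest address.
The bytes are already most-significant first: 0x73EEBD8FC444.
0x73EEBD8FC444 = 127469219726404.

127469219726404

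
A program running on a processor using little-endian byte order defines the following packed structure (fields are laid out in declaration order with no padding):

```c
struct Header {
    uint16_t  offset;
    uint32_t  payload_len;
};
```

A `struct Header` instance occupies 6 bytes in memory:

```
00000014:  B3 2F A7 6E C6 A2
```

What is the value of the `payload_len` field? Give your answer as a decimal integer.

`payload_len` follows `offset` (2 bytes), so it starts at byte offset 2 and occupies 4 bytes.
Bytes at offsets 2..5: A7 6E C6 A2.
Little-endian stores the least-significant byte at the lowest address.
Reassemble most-significant byte first: A2 C6 6E A7 → 0xA2C66EA7.
0xA2C66EA7 = 2730913447.

2730913447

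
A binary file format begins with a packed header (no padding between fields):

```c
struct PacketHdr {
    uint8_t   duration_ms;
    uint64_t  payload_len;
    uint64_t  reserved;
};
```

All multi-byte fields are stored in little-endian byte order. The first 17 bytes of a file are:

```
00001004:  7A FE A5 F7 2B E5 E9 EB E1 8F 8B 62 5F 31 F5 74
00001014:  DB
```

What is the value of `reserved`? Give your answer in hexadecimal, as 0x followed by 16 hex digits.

0xDB74F5315F628B8F

`reserved` follows `duration_ms` (1 B), `payload_len` (8 B), so it starts at offset 1 + 8 = 9 and occupies 8 bytes.
Bytes at offsets 9..16: 8F 8B 62 5F 31 F5 74 DB.
Little-endian stores the least-significant byte at the lowest address.
Reassemble most-significant byte first: DB 74 F5 31 5F 62 8B 8F → 0xDB74F5315F628B8F.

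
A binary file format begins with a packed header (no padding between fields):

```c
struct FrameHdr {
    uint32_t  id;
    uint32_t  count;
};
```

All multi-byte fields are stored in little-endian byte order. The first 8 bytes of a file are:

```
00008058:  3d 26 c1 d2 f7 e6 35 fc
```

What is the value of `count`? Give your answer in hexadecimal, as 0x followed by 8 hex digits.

`count` follows `id` (4 bytes), so it starts at byte offset 4 and occupies 4 bytes.
Bytes at offsets 4..7: F7 E6 35 FC.
Little-endian stores the least-significant byte at the lowest address.
Reassemble most-significant byte first: FC 35 E6 F7 → 0xFC35E6F7.

0xFC35E6F7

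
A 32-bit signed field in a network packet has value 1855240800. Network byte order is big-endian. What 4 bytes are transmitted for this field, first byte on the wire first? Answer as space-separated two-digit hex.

6E 94 BA 60

1855240800 in hexadecimal, padded to 32 bits, is 0x6E94BA60.
Split into bytes (most-significant first): 6E 94 BA 60.
In big-endian order the high byte comes first in memory.
So the memory order matches the most-significant-first order: 6E 94 BA 60.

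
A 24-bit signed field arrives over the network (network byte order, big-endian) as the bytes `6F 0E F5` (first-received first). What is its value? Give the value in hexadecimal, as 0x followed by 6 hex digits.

0x6F0EF5

In big-endian order the high byte comes first in memory.
The bytes are already most-significant first: 0x6F0EF5.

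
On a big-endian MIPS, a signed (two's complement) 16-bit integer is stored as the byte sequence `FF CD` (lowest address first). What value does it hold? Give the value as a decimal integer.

-51

In big-endian order the high byte comes first in memory.
The bytes are already most-significant first: 0xFFCD.
Top bit is set, so as a signed 16-bit value this is 0xFFCD − 2^16 = -51.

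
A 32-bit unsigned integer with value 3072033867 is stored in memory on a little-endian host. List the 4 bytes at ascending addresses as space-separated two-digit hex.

3072033867 in hexadecimal, padded to 32 bits, is 0xB71B844B.
Split into bytes (most-significant first): B7 1B 84 4B.
Little-endian stores the least-significant byte at the lowest address.
So at ascending addresses the bytes are 4B 84 1B B7.

4B 84 1B B7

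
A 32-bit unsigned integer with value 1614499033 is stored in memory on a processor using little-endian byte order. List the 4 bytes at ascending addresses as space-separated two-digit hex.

1614499033 in hexadecimal, padded to 32 bits, is 0x603B4CD9.
Split into bytes (most-significant first): 60 3B 4C D9.
In little-endian order the low byte comes first in memory.
So at ascending addresses the bytes are D9 4C 3B 60.

D9 4C 3B 60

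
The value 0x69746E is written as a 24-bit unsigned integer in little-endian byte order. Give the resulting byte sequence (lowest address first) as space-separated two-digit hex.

Split into bytes (most-significant first): 69 74 6E.
In little-endian order the low byte comes first in memory.
So at ascending addresses the bytes are 6E 74 69.

6E 74 69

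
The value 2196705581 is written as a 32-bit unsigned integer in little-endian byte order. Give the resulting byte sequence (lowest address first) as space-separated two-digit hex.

2D 11 EF 82

2196705581 in hexadecimal, padded to 32 bits, is 0x82EF112D.
Split into bytes (most-significant first): 82 EF 11 2D.
Little-endian: lowest address holds the least-significant byte.
So at ascending addresses the bytes are 2D 11 EF 82.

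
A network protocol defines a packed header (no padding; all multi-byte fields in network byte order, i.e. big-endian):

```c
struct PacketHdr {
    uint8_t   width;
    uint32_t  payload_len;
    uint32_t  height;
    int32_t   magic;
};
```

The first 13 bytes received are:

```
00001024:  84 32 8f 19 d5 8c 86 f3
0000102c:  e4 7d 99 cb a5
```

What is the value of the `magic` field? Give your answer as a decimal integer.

2107231141

`magic` follows `width` (1 B), `payload_len` (4 B), `height` (4 B), so it starts at offset 1 + 4 + 4 = 9 and occupies 4 bytes.
Bytes at offsets 9..12: 7D 99 CB A5.
In big-endian order the high byte comes first in memory.
The bytes are already most-significant first: 0x7D99CBA5.
0x7D99CBA5 = 2107231141.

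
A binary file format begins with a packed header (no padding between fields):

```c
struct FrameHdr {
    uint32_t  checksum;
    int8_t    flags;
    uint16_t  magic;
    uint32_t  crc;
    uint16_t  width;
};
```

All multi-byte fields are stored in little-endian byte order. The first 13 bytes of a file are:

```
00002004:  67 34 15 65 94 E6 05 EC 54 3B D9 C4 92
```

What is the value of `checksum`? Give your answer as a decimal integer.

`checksum` is the first field, at byte offset 0, occupying 4 bytes.
Bytes at offsets 0..3: 67 34 15 65.
In little-endian order the low byte comes first in memory.
Reassemble most-significant byte first: 65 15 34 67 → 0x65153467.
0x65153467 = 1695888487.

1695888487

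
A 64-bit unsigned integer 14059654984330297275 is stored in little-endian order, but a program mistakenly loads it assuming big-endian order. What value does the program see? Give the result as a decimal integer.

14059654984330297275 in 64-bit hexadecimal is 0xC31DEDB78D8EBFBB.
Stored little-endian, the bytes at ascending addresses are BB BF 8E 8D B7 ED 1D C3.
Read back as big-endian, the last byte is least significant, giving 0xBBBF8E8DB7ED1DC3.
0xBBBF8E8DB7ED1DC3 = 13528688544971562435.

13528688544971562435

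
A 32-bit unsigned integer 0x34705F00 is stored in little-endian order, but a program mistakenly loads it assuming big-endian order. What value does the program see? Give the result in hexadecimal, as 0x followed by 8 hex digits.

0x005F7034

Stored little-endian, the bytes at ascending addresses are 00 5F 70 34.
Read back as big-endian, the last byte is least significant, giving 0x005F7034.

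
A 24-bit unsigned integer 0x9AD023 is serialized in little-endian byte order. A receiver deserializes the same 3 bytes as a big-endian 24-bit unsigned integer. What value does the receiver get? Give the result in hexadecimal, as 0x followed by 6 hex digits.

0x23D09A

Stored little-endian, the bytes at ascending addresses are 23 D0 9A.
Read back as big-endian, the last byte is least significant, giving 0x23D09A.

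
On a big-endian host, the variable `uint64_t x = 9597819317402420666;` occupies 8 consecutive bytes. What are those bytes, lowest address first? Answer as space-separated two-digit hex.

85 32 4D D1 58 27 45 BA

9597819317402420666 in hexadecimal, padded to 64 bits, is 0x85324DD1582745BA.
Split into bytes (most-significant first): 85 32 4D D1 58 27 45 BA.
Big-endian: lowest address holds the most-significant byte.
So the memory order matches the most-significant-first order: 85 32 4D D1 58 27 45 BA.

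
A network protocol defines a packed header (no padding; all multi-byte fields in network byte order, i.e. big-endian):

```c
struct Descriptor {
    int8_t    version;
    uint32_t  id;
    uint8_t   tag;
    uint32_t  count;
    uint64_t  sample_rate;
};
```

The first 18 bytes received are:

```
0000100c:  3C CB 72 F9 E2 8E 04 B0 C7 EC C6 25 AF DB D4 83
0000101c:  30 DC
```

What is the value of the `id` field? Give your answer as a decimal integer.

`id` follows `version` (1 byte), so it starts at byte offset 1 and occupies 4 bytes.
Bytes at offsets 1..4: CB 72 F9 E2.
Big-endian: lowest address holds the most-significant byte.
The bytes are already most-significant first: 0xCB72F9E2.
0xCB72F9E2 = 3413309922.

3413309922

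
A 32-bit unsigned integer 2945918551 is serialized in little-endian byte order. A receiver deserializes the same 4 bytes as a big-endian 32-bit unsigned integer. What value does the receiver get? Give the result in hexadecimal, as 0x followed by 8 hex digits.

0x572697AF

2945918551 in 32-bit hexadecimal is 0xAF972657.
Stored little-endian, the bytes at ascending addresses are 57 26 97 AF.
Read back as big-endian, the last byte is least significant, giving 0x572697AF.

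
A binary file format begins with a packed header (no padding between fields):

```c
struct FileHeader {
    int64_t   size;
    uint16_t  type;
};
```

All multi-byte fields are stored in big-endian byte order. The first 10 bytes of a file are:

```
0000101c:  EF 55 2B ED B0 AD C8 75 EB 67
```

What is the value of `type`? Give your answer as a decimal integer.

60263

`type` follows `size` (8 bytes), so it starts at byte offset 8 and occupies 2 bytes.
Bytes at offsets 8..9: EB 67.
Big-endian stores the most-significant byte at the lowest address.
The bytes are already most-significant first: 0xEB67.
0xEB67 = 60263.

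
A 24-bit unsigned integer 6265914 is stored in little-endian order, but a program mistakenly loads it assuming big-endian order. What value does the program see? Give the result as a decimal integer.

6265914 in 24-bit hexadecimal is 0x5F9C3A.
Stored little-endian, the bytes at ascending addresses are 3A 9C 5F.
Read back as big-endian, the last byte is least significant, giving 0x3A9C5F.
0x3A9C5F = 3841119.

3841119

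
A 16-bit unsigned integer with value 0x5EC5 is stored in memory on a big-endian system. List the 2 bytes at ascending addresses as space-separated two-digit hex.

Split into bytes (most-significant first): 5E C5.
In big-endian order the high byte comes first in memory.
So the memory order matches the most-significant-first order: 5E C5.

5E C5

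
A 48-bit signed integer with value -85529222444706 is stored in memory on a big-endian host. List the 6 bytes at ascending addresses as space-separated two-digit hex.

Two's complement of -85529222444706 in 48 bits: 85529222444706 = 0x4DC9D2EBF6A2; invert → 0xB2362D14095D; add 1 → 0xB2362D14095E.
Split into bytes (most-significant first): B2 36 2D 14 09 5E.
Big-endian stores the most-significant byte at the lowest address.
So the memory order matches the most-significant-first order: B2 36 2D 14 09 5E.

B2 36 2D 14 09 5E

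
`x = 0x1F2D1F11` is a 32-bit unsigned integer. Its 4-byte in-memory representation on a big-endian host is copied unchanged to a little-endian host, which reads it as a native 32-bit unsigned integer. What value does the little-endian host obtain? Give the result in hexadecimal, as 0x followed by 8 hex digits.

Stored big-endian, the bytes at ascending addresses are 1F 2D 1F 11.
Read back as little-endian, the first byte is least significant, giving 0x111F2D1F.

0x111F2D1F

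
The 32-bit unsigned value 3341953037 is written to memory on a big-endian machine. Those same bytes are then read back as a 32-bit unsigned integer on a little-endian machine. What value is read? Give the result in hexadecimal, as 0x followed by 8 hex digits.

3341953037 in 32-bit hexadecimal is 0xC732280D.
Stored big-endian, the bytes at ascending addresses are C7 32 28 0D.
Read back as little-endian, the first byte is least significant, giving 0x0D2832C7.

0x0D2832C7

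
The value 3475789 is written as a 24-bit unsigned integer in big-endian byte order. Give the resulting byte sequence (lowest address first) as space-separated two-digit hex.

35 09 4D

3475789 in hexadecimal, padded to 24 bits, is 0x35094D.
Split into bytes (most-significant first): 35 09 4D.
In big-endian order the high byte comes first in memory.
So the memory order matches the most-significant-first order: 35 09 4D.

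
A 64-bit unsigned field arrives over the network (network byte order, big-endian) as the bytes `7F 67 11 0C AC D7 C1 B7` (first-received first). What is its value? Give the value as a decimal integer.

9180325111555146167

Big-endian stores the most-significant byte at the lowest address.
The bytes are already most-significant first: 0x7F67110CACD7C1B7.
0x7F67110CACD7C1B7 = 9180325111555146167.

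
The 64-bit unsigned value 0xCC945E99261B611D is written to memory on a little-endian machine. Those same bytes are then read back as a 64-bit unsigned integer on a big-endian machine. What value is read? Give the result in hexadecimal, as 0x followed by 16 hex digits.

Stored little-endian, the bytes at ascending addresses are 1D 61 1B 26 99 5E 94 CC.
Read back as big-endian, the last byte is least significant, giving 0x1D611B26995E94CC.

0x1D611B26995E94CC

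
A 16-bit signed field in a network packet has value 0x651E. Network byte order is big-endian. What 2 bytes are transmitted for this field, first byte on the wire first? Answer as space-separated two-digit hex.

Split into bytes (most-significant first): 65 1E.
Big-endian: lowest address holds the most-significant byte.
So the memory order matches the most-significant-first order: 65 1E.

65 1E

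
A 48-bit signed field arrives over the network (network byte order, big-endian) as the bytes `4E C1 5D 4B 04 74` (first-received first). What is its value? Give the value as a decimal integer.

Big-endian: lowest address holds the most-significant byte.
The bytes are already most-significant first: 0x4EC15D4B0474.
0x4EC15D4B0474 = 86592400852084.

86592400852084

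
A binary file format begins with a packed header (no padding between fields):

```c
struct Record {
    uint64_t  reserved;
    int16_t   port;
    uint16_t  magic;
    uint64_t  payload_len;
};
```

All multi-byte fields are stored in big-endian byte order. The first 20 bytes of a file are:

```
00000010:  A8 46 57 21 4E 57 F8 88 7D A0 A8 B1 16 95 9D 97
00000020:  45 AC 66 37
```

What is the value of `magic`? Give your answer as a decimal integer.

43185

`magic` follows `reserved` (8 B), `port` (2 B), so it starts at offset 8 + 2 = 10 and occupies 2 bytes.
Bytes at offsets 10..11: A8 B1.
Big-endian: lowest address holds the most-significant byte.
The bytes are already most-significant first: 0xA8B1.
0xA8B1 = 43185.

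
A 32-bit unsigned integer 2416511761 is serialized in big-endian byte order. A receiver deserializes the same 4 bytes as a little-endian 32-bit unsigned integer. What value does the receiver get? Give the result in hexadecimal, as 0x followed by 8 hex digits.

0x110B0990

2416511761 in 32-bit hexadecimal is 0x90090B11.
Stored big-endian, the bytes at ascending addresses are 90 09 0B 11.
Read back as little-endian, the first byte is least significant, giving 0x110B0990.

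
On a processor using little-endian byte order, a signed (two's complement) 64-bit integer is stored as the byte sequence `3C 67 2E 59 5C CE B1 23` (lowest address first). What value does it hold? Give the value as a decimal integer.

2572063758233790268

Little-endian: lowest address holds the least-significant byte.
Reassemble most-significant byte first: 23 B1 CE 5C 59 2E 67 3C → 0x23B1CE5C592E673C.
0x23B1CE5C592E673C = 2572063758233790268.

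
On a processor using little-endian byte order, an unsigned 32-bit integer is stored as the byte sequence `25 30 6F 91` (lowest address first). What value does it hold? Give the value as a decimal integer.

2439983141

Little-endian stores the least-significant byte at the lowest address.
Reassemble most-significant byte first: 91 6F 30 25 → 0x916F3025.
0x916F3025 = 2439983141.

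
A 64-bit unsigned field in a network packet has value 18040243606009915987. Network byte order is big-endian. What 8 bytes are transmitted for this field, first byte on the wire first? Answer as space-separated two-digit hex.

FA 5B D1 FA 75 BB AA 53

18040243606009915987 in hexadecimal, padded to 64 bits, is 0xFA5BD1FA75BBAA53.
Split into bytes (most-significant first): FA 5B D1 FA 75 BB AA 53.
In big-endian order the high byte comes first in memory.
So the memory order matches the most-significant-first order: FA 5B D1 FA 75 BB AA 53.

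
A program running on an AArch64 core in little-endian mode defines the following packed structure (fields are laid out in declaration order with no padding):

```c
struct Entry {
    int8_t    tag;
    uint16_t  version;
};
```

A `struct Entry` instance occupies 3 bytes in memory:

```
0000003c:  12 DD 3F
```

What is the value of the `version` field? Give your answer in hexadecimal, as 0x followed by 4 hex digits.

`version` follows `tag` (1 byte), so it starts at byte offset 1 and occupies 2 bytes.
Bytes at offsets 1..2: DD 3F.
Little-endian: lowest address holds the least-significant byte.
Reassemble most-significant byte first: 3F DD → 0x3FDD.

0x3FDD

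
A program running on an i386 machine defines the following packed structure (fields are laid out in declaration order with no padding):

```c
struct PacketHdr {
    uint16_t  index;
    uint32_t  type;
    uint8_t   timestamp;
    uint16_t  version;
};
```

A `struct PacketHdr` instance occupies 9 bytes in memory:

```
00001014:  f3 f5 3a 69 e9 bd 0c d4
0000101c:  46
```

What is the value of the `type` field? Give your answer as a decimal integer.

`type` follows `index` (2 bytes), so it starts at byte offset 2 and occupies 4 bytes.
Bytes at offsets 2..5: 3A 69 E9 BD.
Little-endian stores the least-significant byte at the lowest address.
Reassemble most-significant byte first: BD E9 69 3A → 0xBDE9693A.
0xBDE9693A = 3186190650.

3186190650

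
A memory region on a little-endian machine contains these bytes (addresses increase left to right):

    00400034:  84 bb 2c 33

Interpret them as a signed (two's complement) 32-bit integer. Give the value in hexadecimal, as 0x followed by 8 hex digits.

0x332CBB84

Little-endian stores the least-significant byte at the lowest address.
Reassemble most-significant byte first: 33 2C BB 84 → 0x332CBB84.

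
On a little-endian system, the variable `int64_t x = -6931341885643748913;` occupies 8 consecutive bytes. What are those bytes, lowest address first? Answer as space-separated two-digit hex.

CF 09 6B 61 47 ED CE 9F

Two's complement of -6931341885643748913 in 64 bits: 6931341885643748913 = 0x603112B89E94F631; invert → 0x9FCEED47616B09CE; add 1 → 0x9FCEED47616B09CF.
Split into bytes (most-significant first): 9F CE ED 47 61 6B 09 CF.
Little-endian: lowest address holds the least-significant byte.
So at ascending addresses the bytes are CF 09 6B 61 47 ED CE 9F.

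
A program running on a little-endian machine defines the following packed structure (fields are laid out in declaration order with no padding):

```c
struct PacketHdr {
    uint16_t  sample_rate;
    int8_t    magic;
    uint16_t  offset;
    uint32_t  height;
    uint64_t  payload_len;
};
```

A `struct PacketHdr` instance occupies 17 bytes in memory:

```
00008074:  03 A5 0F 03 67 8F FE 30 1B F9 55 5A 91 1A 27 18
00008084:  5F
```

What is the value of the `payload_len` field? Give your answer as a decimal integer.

6852269828105459193

`payload_len` follows `sample_rate` (2 B), `magic` (1 B), `offset` (2 B), `height` (4 B), so it starts at offset 2 + 1 + 2 + 4 = 9 and occupies 8 bytes.
Bytes at offsets 9..16: F9 55 5A 91 1A 27 18 5F.
Little-endian stores the least-significant byte at the lowest address.
Reassemble most-significant byte first: 5F 18 27 1A 91 5A 55 F9 → 0x5F18271A915A55F9.
0x5F18271A915A55F9 = 6852269828105459193.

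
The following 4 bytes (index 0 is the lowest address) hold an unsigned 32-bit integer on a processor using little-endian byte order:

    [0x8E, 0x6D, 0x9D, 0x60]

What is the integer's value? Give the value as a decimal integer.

1620929934

Little-endian: lowest address holds the least-significant byte.
Reassemble most-significant byte first: 60 9D 6D 8E → 0x609D6D8E.
0x609D6D8E = 1620929934.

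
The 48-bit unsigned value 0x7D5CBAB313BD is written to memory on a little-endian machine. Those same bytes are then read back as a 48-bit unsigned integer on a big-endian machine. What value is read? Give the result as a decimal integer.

Stored little-endian, the bytes at ascending addresses are BD 13 B3 BA 5C 7D.
Read back as big-endian, the last byte is least significant, giving 0xBD13B3BA5C7D.
0xBD13B3BA5C7D = 207892317363325.

207892317363325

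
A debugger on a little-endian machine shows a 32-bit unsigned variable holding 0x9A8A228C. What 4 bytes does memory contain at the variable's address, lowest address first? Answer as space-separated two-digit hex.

Split into bytes (most-significant first): 9A 8A 22 8C.
In little-endian order the low byte comes first in memory.
So at ascending addresses the bytes are 8C 22 8A 9A.

8C 22 8A 9A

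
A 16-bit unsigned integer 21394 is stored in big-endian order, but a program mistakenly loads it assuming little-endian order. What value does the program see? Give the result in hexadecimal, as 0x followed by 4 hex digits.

21394 in 16-bit hexadecimal is 0x5392.
Stored big-endian, the bytes at ascending addresses are 53 92.
Read back as little-endian, the first byte is least significant, giving 0x9253.

0x9253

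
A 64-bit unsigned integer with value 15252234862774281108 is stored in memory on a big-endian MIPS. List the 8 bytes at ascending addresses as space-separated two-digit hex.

15252234862774281108 in hexadecimal, padded to 64 bits, is 0xD3AAD2CC427D6394.
Split into bytes (most-significant first): D3 AA D2 CC 42 7D 63 94.
Big-endian: lowest address holds the most-significant byte.
So the memory order matches the most-significant-first order: D3 AA D2 CC 42 7D 63 94.

D3 AA D2 CC 42 7D 63 94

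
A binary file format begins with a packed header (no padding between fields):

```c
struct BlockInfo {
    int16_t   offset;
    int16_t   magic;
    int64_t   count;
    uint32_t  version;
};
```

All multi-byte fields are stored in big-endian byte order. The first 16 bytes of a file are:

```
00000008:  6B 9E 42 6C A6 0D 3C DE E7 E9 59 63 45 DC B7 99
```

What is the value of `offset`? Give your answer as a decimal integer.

27550

`offset` is the first field, at byte offset 0, occupying 2 bytes.
Bytes at offsets 0..1: 6B 9E.
Big-endian: lowest address holds the most-significant byte.
The bytes are already most-significant first: 0x6B9E.
0x6B9E = 27550.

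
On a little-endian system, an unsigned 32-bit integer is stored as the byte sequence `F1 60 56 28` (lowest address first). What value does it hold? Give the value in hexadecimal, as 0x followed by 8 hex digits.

Little-endian: lowest address holds the least-significant byte.
Reassemble most-significant byte first: 28 56 60 F1 → 0x285660F1.

0x285660F1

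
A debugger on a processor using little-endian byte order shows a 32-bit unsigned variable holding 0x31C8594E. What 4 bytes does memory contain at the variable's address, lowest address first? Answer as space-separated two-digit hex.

4E 59 C8 31

Split into bytes (most-significant first): 31 C8 59 4E.
Little-endian stores the least-significant byte at the lowest address.
So at ascending addresses the bytes are 4E 59 C8 31.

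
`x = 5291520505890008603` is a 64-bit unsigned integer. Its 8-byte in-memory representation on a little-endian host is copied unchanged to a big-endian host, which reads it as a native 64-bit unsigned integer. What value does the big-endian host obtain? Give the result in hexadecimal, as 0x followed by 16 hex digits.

5291520505890008603 in 64-bit hexadecimal is 0x496F41DD4B44EE1B.
Stored little-endian, the bytes at ascending addresses are 1B EE 44 4B DD 41 6F 49.
Read back as big-endian, the last byte is least significant, giving 0x1BEE444BDD416F49.

0x1BEE444BDD416F49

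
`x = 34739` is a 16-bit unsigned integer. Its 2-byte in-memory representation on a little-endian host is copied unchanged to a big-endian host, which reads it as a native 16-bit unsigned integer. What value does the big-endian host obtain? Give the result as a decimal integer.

34739 in 16-bit hexadecimal is 0x87B3.
Stored little-endian, the bytes at ascending addresses are B3 87.
Read back as big-endian, the last byte is least significant, giving 0xB387.
0xB387 = 45959.

45959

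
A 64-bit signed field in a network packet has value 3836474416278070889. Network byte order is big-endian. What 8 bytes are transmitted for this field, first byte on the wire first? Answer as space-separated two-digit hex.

35 3D E5 27 B4 20 E6 69

3836474416278070889 in hexadecimal, padded to 64 bits, is 0x353DE527B420E669.
Split into bytes (most-significant first): 35 3D E5 27 B4 20 E6 69.
Big-endian: lowest address holds the most-significant byte.
So the memory order matches the most-significant-first order: 35 3D E5 27 B4 20 E6 69.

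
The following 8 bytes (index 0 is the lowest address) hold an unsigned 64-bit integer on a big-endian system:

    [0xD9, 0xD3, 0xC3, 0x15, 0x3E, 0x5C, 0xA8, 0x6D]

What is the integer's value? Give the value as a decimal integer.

Big-endian stores the most-significant byte at the lowest address.
The bytes are already most-significant first: 0xD9D3C3153E5CA86D.
0xD9D3C3153E5CA86D = 15696103622324299885.

15696103622324299885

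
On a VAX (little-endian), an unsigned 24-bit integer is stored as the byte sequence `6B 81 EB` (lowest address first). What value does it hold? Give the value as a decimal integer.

15434091

Little-endian stores the least-significant byte at the lowest address.
Reassemble most-significant byte first: EB 81 6B → 0xEB816B.
0xEB816B = 15434091.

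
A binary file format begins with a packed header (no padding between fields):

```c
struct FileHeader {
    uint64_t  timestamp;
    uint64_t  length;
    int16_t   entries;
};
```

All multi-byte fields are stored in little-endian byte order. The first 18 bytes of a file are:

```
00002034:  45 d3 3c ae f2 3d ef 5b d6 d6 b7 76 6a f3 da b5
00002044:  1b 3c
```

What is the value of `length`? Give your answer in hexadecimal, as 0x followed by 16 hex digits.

0xB5DAF36A76B7D6D6

`length` follows `timestamp` (8 bytes), so it starts at byte offset 8 and occupies 8 bytes.
Bytes at offsets 8..15: D6 D6 B7 76 6A F3 DA B5.
Little-endian: lowest address holds the least-significant byte.
Reassemble most-significant byte first: B5 DA F3 6A 76 B7 D6 D6 → 0xB5DAF36A76B7D6D6.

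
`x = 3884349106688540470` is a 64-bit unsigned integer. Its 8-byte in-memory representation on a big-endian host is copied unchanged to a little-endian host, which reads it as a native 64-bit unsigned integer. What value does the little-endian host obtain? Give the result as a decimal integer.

3884349106688540470 in 64-bit hexadecimal is 0x35E7FAEEAFC6BF36.
Stored big-endian, the bytes at ascending addresses are 35 E7 FA EE AF C6 BF 36.
Read back as little-endian, the first byte is least significant, giving 0x36BFC6AFEEFAE735.
0x36BFC6AFEEFAE735 = 3945090257530840885.

3945090257530840885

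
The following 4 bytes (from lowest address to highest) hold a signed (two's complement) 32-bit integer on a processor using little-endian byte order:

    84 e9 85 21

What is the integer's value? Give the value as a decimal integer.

562424196

Little-endian: lowest address holds the least-significant byte.
Reassemble most-significant byte first: 21 85 E9 84 → 0x2185E984.
0x2185E984 = 562424196.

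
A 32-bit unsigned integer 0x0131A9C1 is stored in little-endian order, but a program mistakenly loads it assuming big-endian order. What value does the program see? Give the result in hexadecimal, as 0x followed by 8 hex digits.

Stored little-endian, the bytes at ascending addresses are C1 A9 31 01.
Read back as big-endian, the last byte is least significant, giving 0xC1A93101.

0xC1A93101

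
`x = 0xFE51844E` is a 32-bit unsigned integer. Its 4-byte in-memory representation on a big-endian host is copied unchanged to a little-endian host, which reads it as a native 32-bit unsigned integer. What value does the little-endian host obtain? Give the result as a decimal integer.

Stored big-endian, the bytes at ascending addresses are FE 51 84 4E.
Read back as little-endian, the first byte is least significant, giving 0x4E8451FE.
0x4E8451FE = 1317294590.

1317294590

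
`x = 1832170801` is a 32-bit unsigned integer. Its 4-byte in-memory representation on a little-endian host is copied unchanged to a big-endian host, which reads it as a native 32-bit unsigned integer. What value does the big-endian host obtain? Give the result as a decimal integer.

1832170801 in 32-bit hexadecimal is 0x6D34B531.
Stored little-endian, the bytes at ascending addresses are 31 B5 34 6D.
Read back as big-endian, the last byte is least significant, giving 0x31B5346D.
0x31B5346D = 833959021.

833959021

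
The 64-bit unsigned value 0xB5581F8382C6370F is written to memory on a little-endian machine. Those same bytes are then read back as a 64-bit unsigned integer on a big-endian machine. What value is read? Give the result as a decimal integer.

1096563298135922869

Stored little-endian, the bytes at ascending addresses are 0F 37 C6 82 83 1F 58 B5.
Read back as big-endian, the last byte is least significant, giving 0x0F37C682831F58B5.
0x0F37C682831F58B5 = 1096563298135922869.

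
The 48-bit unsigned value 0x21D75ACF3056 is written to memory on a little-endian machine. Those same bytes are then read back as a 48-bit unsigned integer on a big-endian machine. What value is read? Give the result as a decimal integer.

Stored little-endian, the bytes at ascending addresses are 56 30 CF 5A D7 21.
Read back as big-endian, the last byte is least significant, giving 0x5630CF5AD721.
0x5630CF5AD721 = 94767637255969.

94767637255969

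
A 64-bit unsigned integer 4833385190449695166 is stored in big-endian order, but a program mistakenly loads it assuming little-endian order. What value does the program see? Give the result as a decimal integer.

4833385190449695166 in 64-bit hexadecimal is 0x4313A238EB6349BE.
Stored big-endian, the bytes at ascending addresses are 43 13 A2 38 EB 63 49 BE.
Read back as little-endian, the first byte is least significant, giving 0xBE4963EB38A21343.
0xBE4963EB38A21343 = 13711600402424795971.

13711600402424795971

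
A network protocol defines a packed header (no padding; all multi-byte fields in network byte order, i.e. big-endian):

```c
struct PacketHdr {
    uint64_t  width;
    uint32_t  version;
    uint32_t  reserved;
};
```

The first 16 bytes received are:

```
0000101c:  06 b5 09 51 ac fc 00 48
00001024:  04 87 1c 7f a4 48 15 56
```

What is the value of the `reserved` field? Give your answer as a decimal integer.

2756187478

`reserved` follows `width` (8 B), `version` (4 B), so it starts at offset 8 + 4 = 12 and occupies 4 bytes.
Bytes at offsets 12..15: A4 48 15 56.
Big-endian stores the most-significant byte at the lowest address.
The bytes are already most-significant first: 0xA4481556.
0xA4481556 = 2756187478.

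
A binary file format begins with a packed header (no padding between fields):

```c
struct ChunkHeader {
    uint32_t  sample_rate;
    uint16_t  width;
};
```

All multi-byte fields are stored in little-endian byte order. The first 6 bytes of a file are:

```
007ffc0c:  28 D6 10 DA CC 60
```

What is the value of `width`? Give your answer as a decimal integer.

`width` follows `sample_rate` (4 bytes), so it starts at byte offset 4 and occupies 2 bytes.
Bytes at offsets 4..5: CC 60.
Little-endian stores the least-significant byte at the lowest address.
Reassemble most-significant byte first: 60 CC → 0x60CC.
0x60CC = 24780.

24780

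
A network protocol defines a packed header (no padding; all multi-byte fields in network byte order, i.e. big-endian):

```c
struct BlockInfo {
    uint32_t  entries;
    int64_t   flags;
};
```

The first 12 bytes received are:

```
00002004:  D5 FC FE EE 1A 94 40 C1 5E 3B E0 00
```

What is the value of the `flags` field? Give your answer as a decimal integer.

`flags` follows `entries` (4 bytes), so it starts at byte offset 4 and occupies 8 bytes.
Bytes at offsets 4..11: 1A 94 40 C1 5E 3B E0 00.
Big-endian stores the most-significant byte at the lowest address.
The bytes are already most-significant first: 0x1A9440C15E3BE000.
0x1A9440C15E3BE000 = 1915226940793151488.

1915226940793151488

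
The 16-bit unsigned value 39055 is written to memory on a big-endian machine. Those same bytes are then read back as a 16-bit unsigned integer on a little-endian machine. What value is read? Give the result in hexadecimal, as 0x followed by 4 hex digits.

39055 in 16-bit hexadecimal is 0x988F.
Stored big-endian, the bytes at ascending addresses are 98 8F.
Read back as little-endian, the first byte is least significant, giving 0x8F98.

0x8F98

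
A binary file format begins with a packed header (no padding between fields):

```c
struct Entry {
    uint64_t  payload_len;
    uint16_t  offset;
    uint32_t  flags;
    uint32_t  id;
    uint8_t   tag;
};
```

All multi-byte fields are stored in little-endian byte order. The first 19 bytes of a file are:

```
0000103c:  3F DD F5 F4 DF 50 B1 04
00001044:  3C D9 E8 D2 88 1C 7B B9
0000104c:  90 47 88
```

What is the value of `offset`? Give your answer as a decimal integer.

`offset` follows `payload_len` (8 bytes), so it starts at byte offset 8 and occupies 2 bytes.
Bytes at offsets 8..9: 3C D9.
Little-endian stores the least-significant byte at the lowest address.
Reassemble most-significant byte first: D9 3C → 0xD93C.
0xD93C = 55612.

55612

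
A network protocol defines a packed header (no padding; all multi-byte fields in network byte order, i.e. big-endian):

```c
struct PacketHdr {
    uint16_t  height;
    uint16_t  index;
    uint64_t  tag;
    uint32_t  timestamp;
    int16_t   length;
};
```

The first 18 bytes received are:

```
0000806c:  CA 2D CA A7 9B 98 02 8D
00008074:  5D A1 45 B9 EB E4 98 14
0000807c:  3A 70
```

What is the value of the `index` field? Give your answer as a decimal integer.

`index` follows `height` (2 bytes), so it starts at byte offset 2 and occupies 2 bytes.
Bytes at offsets 2..3: CA A7.
Big-endian stores the most-significant byte at the lowest address.
The bytes are already most-significant first: 0xCAA7.
0xCAA7 = 51879.

51879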